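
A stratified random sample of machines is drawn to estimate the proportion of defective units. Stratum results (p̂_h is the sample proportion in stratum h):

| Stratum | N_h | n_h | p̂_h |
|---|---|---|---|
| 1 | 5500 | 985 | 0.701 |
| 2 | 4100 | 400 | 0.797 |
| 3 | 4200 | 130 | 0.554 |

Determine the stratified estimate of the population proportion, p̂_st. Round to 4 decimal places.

N = 13800; stratum weights W_h = N_h/N.
p̂_st = Σ W_h p̂_h = (5500·0.701 + 4100·0.797 + 4200·0.554)/13800 = 0.68478

p̂_st ≈ 0.6848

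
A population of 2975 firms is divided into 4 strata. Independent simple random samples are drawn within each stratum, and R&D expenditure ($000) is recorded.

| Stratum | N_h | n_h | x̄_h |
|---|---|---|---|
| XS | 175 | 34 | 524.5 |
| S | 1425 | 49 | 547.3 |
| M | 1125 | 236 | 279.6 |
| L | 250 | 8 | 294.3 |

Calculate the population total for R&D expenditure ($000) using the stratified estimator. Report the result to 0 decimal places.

τ̂_st ≈ 1259815

τ̂_st = Σ N_h x̄_h = 175·524.5 + 1425·547.3 + 1125·279.6 + 250·294.3 = 1259815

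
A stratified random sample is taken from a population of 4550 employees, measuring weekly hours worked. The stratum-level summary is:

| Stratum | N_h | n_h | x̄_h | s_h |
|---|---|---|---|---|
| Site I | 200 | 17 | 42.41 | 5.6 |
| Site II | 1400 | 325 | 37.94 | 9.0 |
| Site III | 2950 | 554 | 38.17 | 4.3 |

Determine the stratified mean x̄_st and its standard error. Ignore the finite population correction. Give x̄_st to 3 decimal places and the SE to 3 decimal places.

x̄_st ≈ 38.286, SE ≈ 0.203

x̄_st = Σ W_h x̄_h = (200·42.41 + 1400·37.94 + 2950·38.17)/4550 = 38.28560
V̂(x̄_st) = Σ W_h² s_h²/n_h, with W_h = N_h/N and N = 4550:
  stratum Site I: (200/4550)²·5.6²/17 = 0.00356422
  stratum Site II: (1400/4550)²·9.0²/325 = 0.0235958
  stratum Site III: (2950/4550)²·4.3²/554 = 0.0140297
V̂(x̄_st) = 0.0411897
SE(x̄_st) = √0.0411897 = 0.202953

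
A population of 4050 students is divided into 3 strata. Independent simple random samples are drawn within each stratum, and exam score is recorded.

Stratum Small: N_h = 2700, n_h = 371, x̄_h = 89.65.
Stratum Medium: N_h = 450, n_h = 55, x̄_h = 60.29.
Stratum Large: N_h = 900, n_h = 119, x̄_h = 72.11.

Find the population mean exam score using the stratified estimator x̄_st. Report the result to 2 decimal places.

N = Σ N_h = 4050. Stratum weights W_h = N_h/N.
x̄_st = (2700·89.65 + 450·60.29 + 900·72.11) / 4050 = 82.4900

x̄_st ≈ 82.49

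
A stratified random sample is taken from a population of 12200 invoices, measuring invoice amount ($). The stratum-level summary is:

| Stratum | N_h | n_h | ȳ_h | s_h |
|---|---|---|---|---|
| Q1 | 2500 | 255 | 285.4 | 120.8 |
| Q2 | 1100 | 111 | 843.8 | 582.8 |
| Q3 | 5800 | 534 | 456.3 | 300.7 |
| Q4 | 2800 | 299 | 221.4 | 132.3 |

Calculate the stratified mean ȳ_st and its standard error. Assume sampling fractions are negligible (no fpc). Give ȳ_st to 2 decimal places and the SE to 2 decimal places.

ȳ_st ≈ 402.31, SE ≈ 8.28

ȳ_st = Σ W_h ȳ_h = (2500·285.4 + 1100·843.8 + 5800·456.3 + 2800·221.4)/12200 = 402.30656
V̂(ȳ_st) = Σ W_h² s_h²/n_h, with W_h = N_h/N and N = 12200:
  stratum Q1: (2500/12200)²·120.8²/255 = 2.403
  stratum Q2: (1100/12200)²·582.8²/111 = 24.8761
  stratum Q3: (5800/12200)²·300.7²/534 = 38.2703
  stratum Q4: (2800/12200)²·132.3²/299 = 3.08351
V̂(ȳ_st) = 68.6329
SE(ȳ_st) = √68.6329 = 8.2845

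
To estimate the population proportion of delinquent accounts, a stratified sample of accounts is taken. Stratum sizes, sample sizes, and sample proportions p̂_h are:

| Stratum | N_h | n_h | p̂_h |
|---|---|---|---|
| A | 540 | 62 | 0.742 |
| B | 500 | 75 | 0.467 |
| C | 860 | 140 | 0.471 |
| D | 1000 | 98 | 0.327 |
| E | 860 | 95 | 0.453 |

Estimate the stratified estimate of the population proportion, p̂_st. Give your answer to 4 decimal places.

N = 3760; stratum weights W_h = N_h/N.
p̂_st = Σ W_h p̂_h = (540·0.742 + 500·0.467 + 860·0.471 + 1000·0.327 + 860·0.453)/3760 = 0.46697

p̂_st ≈ 0.4670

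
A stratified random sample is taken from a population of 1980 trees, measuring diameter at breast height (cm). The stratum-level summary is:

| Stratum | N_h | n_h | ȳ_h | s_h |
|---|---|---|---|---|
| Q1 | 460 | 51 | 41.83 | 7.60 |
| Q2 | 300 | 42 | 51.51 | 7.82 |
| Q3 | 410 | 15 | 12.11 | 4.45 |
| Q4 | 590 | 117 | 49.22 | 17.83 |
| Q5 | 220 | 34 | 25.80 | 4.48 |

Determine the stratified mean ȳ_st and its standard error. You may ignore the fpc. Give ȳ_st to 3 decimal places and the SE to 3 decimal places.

ȳ_st ≈ 37.563, SE ≈ 0.632

ȳ_st = Σ W_h ȳ_h = (460·41.83 + 300·51.51 + 410·12.11 + 590·49.22 + 220·25.80)/1980 = 37.56348
V̂(ȳ_st) = Σ W_h² s_h²/n_h, with W_h = N_h/N and N = 1980:
  stratum Q1: (460/1980)²·7.60²/51 = 0.0611283
  stratum Q2: (300/1980)²·7.82²/42 = 0.0334254
  stratum Q3: (410/1980)²·4.45²/15 = 0.0566065
  stratum Q4: (590/1980)²·17.83²/117 = 0.241263
  stratum Q5: (220/1980)²·4.48²/34 = 0.00728773
V̂(ȳ_st) = 0.399711
SE(ȳ_st) = √0.399711 = 0.632227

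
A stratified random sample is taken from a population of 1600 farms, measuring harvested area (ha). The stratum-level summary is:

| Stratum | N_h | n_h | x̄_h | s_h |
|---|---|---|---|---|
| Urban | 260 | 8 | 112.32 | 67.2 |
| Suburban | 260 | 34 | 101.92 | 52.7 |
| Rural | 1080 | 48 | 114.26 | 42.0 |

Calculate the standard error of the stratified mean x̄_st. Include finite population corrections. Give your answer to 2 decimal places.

SE(x̄_st) ≈ 5.69

V̂(x̄_st) = Σ W_h² (1 − n_h/N_h) s_h²/n_h, with W_h = N_h/N and N = 1600:
  stratum Urban: (260/1600)²·(1 − 8/260)·67.2²/8 = 14.4472
  stratum Suburban: (260/1600)²·(1 − 34/260)·52.7²/34 = 1.87493
  stratum Rural: (1080/1600)²·(1 − 48/1080)·42.0²/48 = 16
V̂(x̄_st) = 32.3221
SE(x̄_st) = √32.3221 = 5.68525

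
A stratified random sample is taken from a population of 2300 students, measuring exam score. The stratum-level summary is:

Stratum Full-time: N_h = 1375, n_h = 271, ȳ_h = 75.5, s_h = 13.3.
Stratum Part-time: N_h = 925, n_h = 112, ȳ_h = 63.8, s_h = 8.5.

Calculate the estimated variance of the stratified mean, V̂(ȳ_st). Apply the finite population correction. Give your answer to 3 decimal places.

V̂(ȳ_st) ≈ 0.279

V̂(ȳ_st) = Σ W_h² (1 − n_h/N_h) s_h²/n_h, with W_h = N_h/N and N = 2300:
  stratum Full-time: (1375/2300)²·(1 − 271/1375)·13.3²/271 = 0.187305
  stratum Part-time: (925/2300)²·(1 − 112/925)·8.5²/112 = 0.0917057
V̂(ȳ_st) = 0.279011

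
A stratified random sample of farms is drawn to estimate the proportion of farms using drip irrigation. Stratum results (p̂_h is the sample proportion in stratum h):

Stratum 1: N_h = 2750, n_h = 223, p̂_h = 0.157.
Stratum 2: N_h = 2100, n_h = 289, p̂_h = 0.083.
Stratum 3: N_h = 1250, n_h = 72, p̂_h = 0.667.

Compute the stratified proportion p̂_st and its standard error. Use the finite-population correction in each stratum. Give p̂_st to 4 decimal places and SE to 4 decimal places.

p̂_st ≈ 0.2360, SE ≈ 0.0162

N = 6100; stratum weights W_h = N_h/N.
p̂_st = Σ W_h p̂_h = (2750·0.157 + 2100·0.083 + 1250·0.667)/6100 = 0.23603
V̂(p̂_st) = Σ W_h² (1 − n_h/N_h) p̂_h(1−p̂_h)/(n_h−1):
  stratum 1: (2750/6100)²·(1 − 223/2750)·0.157·0.843/222 = 0.00011134
  stratum 2: (2100/6100)²·(1 − 289/2100)·0.083·0.917/288 = 2.70105e-05
  stratum 3: (1250/6100)²·(1 − 72/1250)·0.667·0.333/71 = 0.000123796
V̂(p̂_st) = 0.000262147; SE = √V̂ = 0.016191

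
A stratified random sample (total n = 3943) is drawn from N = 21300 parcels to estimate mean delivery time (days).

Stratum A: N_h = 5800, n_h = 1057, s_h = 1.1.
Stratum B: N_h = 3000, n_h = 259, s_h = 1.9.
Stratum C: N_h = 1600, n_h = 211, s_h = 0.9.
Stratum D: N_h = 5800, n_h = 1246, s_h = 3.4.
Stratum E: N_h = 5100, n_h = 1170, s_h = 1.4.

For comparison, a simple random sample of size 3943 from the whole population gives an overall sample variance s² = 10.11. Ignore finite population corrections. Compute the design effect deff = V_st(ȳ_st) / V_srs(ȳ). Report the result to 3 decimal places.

deff ≈ 0.455

V̂(ȳ_st) = Σ W_h² s_h²/n_h, with W_h = N_h/N and N = 21300:
  stratum A: (5800/21300)²·1.1²/1057 = 8.48804e-05
  stratum B: (3000/21300)²·1.9²/259 = 0.000276497
  stratum C: (1600/21300)²·0.9²/211 = 2.16612e-05
  stratum D: (5800/21300)²·3.4²/1246 = 0.000687918
  stratum E: (5100/21300)²·1.4²/1170 = 9.60398e-05
V_st = 0.001167
V_srs = s²/n = 10.11/3943 = 0.00256404
deff = V_st / V_srs = 0.001167/0.00256404 = 0.4551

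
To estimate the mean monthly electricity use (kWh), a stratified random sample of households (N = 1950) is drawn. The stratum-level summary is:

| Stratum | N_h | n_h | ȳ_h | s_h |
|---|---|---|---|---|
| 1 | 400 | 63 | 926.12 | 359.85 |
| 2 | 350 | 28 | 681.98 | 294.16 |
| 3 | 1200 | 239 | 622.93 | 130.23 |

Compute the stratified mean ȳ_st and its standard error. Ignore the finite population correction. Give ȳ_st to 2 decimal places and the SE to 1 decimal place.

ȳ_st = Σ W_h ȳ_h = (400·926.12 + 350·681.98 + 1200·622.93)/1950 = 695.72154
V̂(ȳ_st) = Σ W_h² s_h²/n_h, with W_h = N_h/N and N = 1950:
  stratum 1: (400/1950)²·359.85²/63 = 86.4875
  stratum 2: (350/1950)²·294.16²/28 = 99.558
  stratum 3: (1200/1950)²·130.23²/239 = 26.8731
V̂(ȳ_st) = 212.919
SE(ȳ_st) = √212.919 = 14.5917

ȳ_st ≈ 695.72, SE ≈ 14.6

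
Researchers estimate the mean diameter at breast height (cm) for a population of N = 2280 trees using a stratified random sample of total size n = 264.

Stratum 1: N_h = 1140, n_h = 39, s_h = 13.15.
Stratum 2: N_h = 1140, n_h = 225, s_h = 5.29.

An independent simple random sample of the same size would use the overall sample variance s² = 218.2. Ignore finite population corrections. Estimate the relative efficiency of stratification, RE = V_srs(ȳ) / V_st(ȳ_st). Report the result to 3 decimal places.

V̂(ȳ_st) = Σ W_h² s_h²/n_h, with W_h = N_h/N and N = 2280:
  stratum 1: (1140/2280)²·13.15²/39 = 1.10848
  stratum 2: (1140/2280)²·5.29²/225 = 0.0310934
V_st = 1.13957
V_srs = s²/n = 218.2/264 = 0.826515
Relative efficiency = V_srs / V_st = 0.826515/1.13957 = 0.7253

RE ≈ 0.725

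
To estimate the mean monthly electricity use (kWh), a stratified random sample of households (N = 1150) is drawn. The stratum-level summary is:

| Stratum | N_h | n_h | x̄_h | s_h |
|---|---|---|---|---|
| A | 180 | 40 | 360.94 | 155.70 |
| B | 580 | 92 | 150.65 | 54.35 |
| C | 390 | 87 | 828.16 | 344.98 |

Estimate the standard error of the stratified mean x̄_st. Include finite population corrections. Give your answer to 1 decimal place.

SE(x̄_st) ≈ 11.9

V̂(x̄_st) = Σ W_h² (1 − n_h/N_h) s_h²/n_h, with W_h = N_h/N and N = 1150:
  stratum A: (180/1150)²·(1 − 40/180)·155.70²/40 = 11.5484
  stratum B: (580/1150)²·(1 − 92/580)·54.35²/92 = 6.87169
  stratum C: (390/1150)²·(1 − 87/390)·344.98²/87 = 122.231
V̂(x̄_st) = 140.651
SE(x̄_st) = √140.651 = 11.8596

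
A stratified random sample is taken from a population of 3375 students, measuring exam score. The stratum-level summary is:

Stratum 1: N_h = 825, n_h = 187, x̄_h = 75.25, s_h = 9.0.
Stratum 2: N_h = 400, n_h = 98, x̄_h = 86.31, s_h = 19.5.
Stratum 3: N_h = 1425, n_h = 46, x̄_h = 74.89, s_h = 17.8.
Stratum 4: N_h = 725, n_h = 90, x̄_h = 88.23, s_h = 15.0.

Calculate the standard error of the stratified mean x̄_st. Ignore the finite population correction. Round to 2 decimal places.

SE(x̄_st) ≈ 1.19

V̂(x̄_st) = Σ W_h² s_h²/n_h, with W_h = N_h/N and N = 3375:
  stratum 1: (825/3375)²·9.0²/187 = 0.0258824
  stratum 2: (400/3375)²·19.5²/98 = 0.0545024
  stratum 3: (1425/3375)²·17.8²/46 = 1.2279
  stratum 4: (725/3375)²·15.0²/90 = 0.115364
V̂(x̄_st) = 1.42365
SE(x̄_st) = √1.42365 = 1.19317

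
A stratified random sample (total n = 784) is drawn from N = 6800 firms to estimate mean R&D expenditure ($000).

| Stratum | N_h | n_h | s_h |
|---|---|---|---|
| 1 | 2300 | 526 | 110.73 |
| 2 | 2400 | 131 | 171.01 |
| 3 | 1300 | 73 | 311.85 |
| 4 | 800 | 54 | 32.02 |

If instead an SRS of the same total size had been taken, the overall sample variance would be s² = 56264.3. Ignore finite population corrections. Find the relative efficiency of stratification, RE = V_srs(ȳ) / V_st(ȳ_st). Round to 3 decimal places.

RE ≈ 0.904

V̂(ȳ_st) = Σ W_h² s_h²/n_h, with W_h = N_h/N and N = 6800:
  stratum 1: (2300/6800)²·110.73²/526 = 2.66675
  stratum 2: (2400/6800)²·171.01²/131 = 27.8084
  stratum 3: (1300/6800)²·311.85²/73 = 48.6897
  stratum 4: (800/6800)²·32.02²/54 = 0.262791
V_st = 79.4277
V_srs = s²/n = 56264.3/784 = 71.7657
Relative efficiency = V_srs / V_st = 71.7657/79.4277 = 0.9035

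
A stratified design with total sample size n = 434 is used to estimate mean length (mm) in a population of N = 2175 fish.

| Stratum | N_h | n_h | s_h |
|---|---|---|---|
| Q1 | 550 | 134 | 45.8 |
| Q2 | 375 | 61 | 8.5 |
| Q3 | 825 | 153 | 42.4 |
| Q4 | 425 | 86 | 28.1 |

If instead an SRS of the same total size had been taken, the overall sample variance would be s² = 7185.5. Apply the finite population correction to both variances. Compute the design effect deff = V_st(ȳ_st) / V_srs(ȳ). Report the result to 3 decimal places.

V̂(ȳ_st) = Σ W_h² (1 − n_h/N_h) s_h²/n_h, with W_h = N_h/N and N = 2175:
  stratum Q1: (550/2175)²·(1 − 134/550)·45.8²/134 = 0.757118
  stratum Q2: (375/2175)²·(1 − 61/375)·8.5²/61 = 0.0294816
  stratum Q3: (825/2175)²·(1 − 153/825)·42.4²/153 = 1.37704
  stratum Q4: (425/2175)²·(1 − 86/425)·28.1²/86 = 0.27963
V_st = 2.44327
V_srs = (1 − 434/2175)·7185.5/434 = 13.2528
deff = V_st / V_srs = 2.44327/13.2528 = 0.1844

deff ≈ 0.184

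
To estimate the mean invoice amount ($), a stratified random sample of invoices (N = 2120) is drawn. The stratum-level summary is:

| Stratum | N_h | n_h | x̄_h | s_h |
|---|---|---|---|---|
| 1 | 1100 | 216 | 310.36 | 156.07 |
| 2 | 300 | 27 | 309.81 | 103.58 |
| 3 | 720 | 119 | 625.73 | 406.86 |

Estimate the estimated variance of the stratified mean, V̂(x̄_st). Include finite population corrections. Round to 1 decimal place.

V̂(x̄_st) = Σ W_h² (1 − n_h/N_h) s_h²/n_h, with W_h = N_h/N and N = 2120:
  stratum 1: (1100/2120)²·(1 − 216/1100)·156.07²/216 = 24.3982
  stratum 2: (300/2120)²·(1 − 27/300)·103.58²/27 = 7.24103
  stratum 3: (720/2120)²·(1 − 119/720)·406.86²/119 = 133.93
V̂(x̄_st) = 165.569

V̂(x̄_st) ≈ 165.6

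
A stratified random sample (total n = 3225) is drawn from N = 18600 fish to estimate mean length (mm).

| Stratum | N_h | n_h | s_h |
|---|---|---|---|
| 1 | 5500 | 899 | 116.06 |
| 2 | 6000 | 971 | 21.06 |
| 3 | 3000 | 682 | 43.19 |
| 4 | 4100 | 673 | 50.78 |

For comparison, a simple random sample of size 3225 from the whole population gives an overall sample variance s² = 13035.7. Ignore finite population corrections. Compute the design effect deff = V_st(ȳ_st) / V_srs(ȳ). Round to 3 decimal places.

deff ≈ 0.400

V̂(ȳ_st) = Σ W_h² s_h²/n_h, with W_h = N_h/N and N = 18600:
  stratum 1: (5500/18600)²·116.06²/899 = 1.3101
  stratum 2: (6000/18600)²·21.06²/971 = 0.0475307
  stratum 3: (3000/18600)²·43.19²/682 = 0.0711539
  stratum 4: (4100/18600)²·50.78²/673 = 0.186171
V_st = 1.61496
V_srs = s²/n = 13035.7/3225 = 4.04208
deff = V_st / V_srs = 1.61496/4.04208 = 0.3995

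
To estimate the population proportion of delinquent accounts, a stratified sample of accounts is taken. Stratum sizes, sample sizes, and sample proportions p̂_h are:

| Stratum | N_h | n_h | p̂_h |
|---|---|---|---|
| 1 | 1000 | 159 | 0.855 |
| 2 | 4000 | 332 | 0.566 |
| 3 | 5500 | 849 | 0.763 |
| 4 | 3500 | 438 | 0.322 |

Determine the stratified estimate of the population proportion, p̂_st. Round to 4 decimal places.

N = 14000; stratum weights W_h = N_h/N.
p̂_st = Σ W_h p̂_h = (1000·0.855 + 4000·0.566 + 5500·0.763 + 3500·0.322)/14000 = 0.60304

p̂_st ≈ 0.6030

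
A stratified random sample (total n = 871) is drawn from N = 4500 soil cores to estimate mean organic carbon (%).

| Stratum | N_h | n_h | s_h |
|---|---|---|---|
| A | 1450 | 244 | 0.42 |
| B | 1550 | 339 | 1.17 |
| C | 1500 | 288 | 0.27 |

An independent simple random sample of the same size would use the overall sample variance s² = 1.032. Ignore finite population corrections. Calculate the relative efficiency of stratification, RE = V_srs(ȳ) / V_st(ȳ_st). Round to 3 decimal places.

V̂(ȳ_st) = Σ W_h² s_h²/n_h, with W_h = N_h/N and N = 4500:
  stratum A: (1450/4500)²·0.42²/244 = 7.50619e-05
  stratum B: (1550/4500)²·1.17²/339 = 0.000479083
  stratum C: (1500/4500)²·0.27²/288 = 2.8125e-05
V_st = 0.00058227
V_srs = s²/n = 1.032/871 = 0.00118485
Relative efficiency = V_srs / V_st = 0.00118485/0.00058227 = 2.0349

RE ≈ 2.035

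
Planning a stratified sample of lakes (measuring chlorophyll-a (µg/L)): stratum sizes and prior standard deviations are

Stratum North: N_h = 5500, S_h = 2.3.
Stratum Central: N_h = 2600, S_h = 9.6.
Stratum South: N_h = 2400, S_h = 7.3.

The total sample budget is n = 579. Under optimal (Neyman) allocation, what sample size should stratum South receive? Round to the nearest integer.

184

Neyman allocation: n_h = n · N_h S_h / Σ N_i S_i, with n = 579.
  stratum North: N_h·S_h = 5500·2.3 = 12650.00
  stratum Central: N_h·S_h = 2600·9.6 = 24960.00
  stratum South: N_h·S_h = 2400·7.3 = 17520.00
Σ N_h S_h = 55130.00
n for stratum South = 579·17520.00/55130.00 = 184.003 → 184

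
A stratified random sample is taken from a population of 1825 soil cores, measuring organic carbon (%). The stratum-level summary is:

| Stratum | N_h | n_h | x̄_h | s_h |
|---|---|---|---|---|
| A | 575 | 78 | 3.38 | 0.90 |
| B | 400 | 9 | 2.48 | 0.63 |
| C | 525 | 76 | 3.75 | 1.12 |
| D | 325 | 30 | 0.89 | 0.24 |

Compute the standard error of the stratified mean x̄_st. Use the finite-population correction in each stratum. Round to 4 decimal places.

SE(x̄_st) ≈ 0.0647

V̂(x̄_st) = Σ W_h² (1 − n_h/N_h) s_h²/n_h, with W_h = N_h/N and N = 1825:
  stratum A: (575/1825)²·(1 − 78/575)·0.90²/78 = 0.000891023
  stratum B: (400/1825)²·(1 − 9/400)·0.63²/9 = 0.00207085
  stratum C: (525/1825)²·(1 − 76/525)·1.12²/76 = 0.00116816
  stratum D: (325/1825)²·(1 − 30/325)·0.24²/30 = 5.52689e-05
V̂(x̄_st) = 0.00418531
SE(x̄_st) = √0.00418531 = 0.0646939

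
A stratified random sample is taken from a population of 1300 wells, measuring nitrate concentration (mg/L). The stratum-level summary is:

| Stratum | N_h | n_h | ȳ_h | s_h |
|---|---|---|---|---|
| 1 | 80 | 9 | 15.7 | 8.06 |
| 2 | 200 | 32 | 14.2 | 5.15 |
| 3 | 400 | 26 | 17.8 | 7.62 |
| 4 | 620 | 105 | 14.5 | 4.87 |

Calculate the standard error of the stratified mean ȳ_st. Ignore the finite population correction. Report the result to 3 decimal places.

V̂(ȳ_st) = Σ W_h² s_h²/n_h, with W_h = N_h/N and N = 1300:
  stratum 1: (80/1300)²·8.06²/9 = 0.0273351
  stratum 2: (200/1300)²·5.15²/32 = 0.0196172
  stratum 3: (400/1300)²·7.62²/26 = 0.211432
  stratum 4: (620/1300)²·4.87²/105 = 0.0513766
V̂(ȳ_st) = 0.309761
SE(ȳ_st) = √0.309761 = 0.556561

SE(ȳ_st) ≈ 0.557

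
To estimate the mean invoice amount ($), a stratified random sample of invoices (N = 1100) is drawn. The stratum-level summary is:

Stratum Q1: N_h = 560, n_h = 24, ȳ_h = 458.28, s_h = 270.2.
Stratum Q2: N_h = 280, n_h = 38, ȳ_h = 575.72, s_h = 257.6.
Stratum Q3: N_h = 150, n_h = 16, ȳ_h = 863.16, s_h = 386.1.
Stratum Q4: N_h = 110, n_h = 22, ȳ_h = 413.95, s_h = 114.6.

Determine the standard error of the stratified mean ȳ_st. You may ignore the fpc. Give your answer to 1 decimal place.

SE(ȳ_st) ≈ 32.9

V̂(ȳ_st) = Σ W_h² s_h²/n_h, with W_h = N_h/N and N = 1100:
  stratum Q1: (560/1100)²·270.2²/24 = 788.406
  stratum Q2: (280/1100)²·257.6²/38 = 113.146
  stratum Q3: (150/1100)²·386.1²/16 = 173.251
  stratum Q4: (110/1100)²·114.6²/22 = 5.96962
V̂(ȳ_st) = 1080.77
SE(ȳ_st) = √1080.77 = 32.8751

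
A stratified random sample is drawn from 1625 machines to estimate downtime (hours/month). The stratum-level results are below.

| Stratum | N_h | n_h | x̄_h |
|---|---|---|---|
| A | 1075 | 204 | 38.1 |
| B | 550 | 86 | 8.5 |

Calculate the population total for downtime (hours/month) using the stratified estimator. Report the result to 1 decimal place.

τ̂_st = Σ N_h x̄_h = 1075·38.1 + 550·8.5 = 45632.5

τ̂_st ≈ 45632.5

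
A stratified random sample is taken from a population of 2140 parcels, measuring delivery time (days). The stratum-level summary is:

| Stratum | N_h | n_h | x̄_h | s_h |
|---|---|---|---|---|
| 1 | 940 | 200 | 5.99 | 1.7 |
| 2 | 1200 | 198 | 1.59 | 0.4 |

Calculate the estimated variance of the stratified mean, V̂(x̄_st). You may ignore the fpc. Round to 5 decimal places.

V̂(x̄_st) = Σ W_h² s_h²/n_h, with W_h = N_h/N and N = 2140:
  stratum 1: (940/2140)²·1.7²/200 = 0.00278802
  stratum 2: (1200/2140)²·0.4²/198 = 0.000254091
V̂(x̄_st) = 0.00304211

V̂(x̄_st) ≈ 0.00304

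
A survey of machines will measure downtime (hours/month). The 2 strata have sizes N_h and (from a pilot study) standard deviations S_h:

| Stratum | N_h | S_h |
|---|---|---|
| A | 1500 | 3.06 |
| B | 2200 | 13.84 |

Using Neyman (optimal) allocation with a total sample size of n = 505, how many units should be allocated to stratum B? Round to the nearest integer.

Neyman allocation: n_h = n · N_h S_h / Σ N_i S_i, with n = 505.
  stratum A: N_h·S_h = 1500·3.06 = 4590.00
  stratum B: N_h·S_h = 2200·13.84 = 30448.00
Σ N_h S_h = 35038.00
n for stratum B = 505·30448.00/35038.00 = 438.845 → 439

439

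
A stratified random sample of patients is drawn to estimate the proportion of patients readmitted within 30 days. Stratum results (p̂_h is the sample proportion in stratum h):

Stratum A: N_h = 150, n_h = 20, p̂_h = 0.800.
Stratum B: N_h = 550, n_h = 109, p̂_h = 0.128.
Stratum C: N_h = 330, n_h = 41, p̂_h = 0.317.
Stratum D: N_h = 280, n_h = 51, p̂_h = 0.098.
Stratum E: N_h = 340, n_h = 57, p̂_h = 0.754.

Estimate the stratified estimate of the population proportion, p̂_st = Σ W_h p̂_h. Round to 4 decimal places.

N = 1650; stratum weights W_h = N_h/N.
p̂_st = Σ W_h p̂_h = (150·0.800 + 550·0.128 + 330·0.317 + 280·0.098 + 340·0.754)/1650 = 0.35079

p̂_st ≈ 0.3508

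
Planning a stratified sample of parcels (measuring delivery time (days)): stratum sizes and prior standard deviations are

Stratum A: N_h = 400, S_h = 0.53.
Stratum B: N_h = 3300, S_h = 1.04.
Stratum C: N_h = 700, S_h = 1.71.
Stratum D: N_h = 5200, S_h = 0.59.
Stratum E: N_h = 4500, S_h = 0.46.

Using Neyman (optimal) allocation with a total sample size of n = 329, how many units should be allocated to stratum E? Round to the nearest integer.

Neyman allocation: n_h = n · N_h S_h / Σ N_i S_i, with n = 329.
  stratum A: N_h·S_h = 400·0.53 = 212.00
  stratum B: N_h·S_h = 3300·1.04 = 3432.00
  stratum C: N_h·S_h = 700·1.71 = 1197.00
  stratum D: N_h·S_h = 5200·0.59 = 3068.00
  stratum E: N_h·S_h = 4500·0.46 = 2070.00
Σ N_h S_h = 9979.00
n for stratum E = 329·2070.00/9979.00 = 68.246 → 68

68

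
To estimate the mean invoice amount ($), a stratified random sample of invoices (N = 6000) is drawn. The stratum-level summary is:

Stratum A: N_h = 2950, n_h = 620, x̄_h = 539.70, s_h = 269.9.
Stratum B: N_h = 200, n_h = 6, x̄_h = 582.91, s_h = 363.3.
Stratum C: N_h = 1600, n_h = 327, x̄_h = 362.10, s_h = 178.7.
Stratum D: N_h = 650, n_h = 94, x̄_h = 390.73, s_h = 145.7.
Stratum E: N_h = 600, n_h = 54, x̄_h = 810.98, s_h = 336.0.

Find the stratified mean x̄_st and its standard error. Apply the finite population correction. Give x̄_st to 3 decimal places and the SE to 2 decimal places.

x̄_st = Σ W_h x̄_h = (2950·539.70 + 200·582.91 + 1600·362.10 + 650·390.73 + 600·810.98)/6000 = 504.76992
V̂(x̄_st) = Σ W_h² (1 − n_h/N_h) s_h²/n_h, with W_h = N_h/N and N = 6000:
  stratum A: (2950/6000)²·(1 − 620/2950)·269.9²/620 = 22.4331
  stratum B: (200/6000)²·(1 − 6/200)·363.3²/6 = 23.7088
  stratum C: (1600/6000)²·(1 − 327/1600)·178.7²/327 = 5.52519
  stratum D: (650/6000)²·(1 − 94/650)·145.7²/94 = 2.26713
  stratum E: (600/6000)²·(1 − 54/600)·336.0²/54 = 19.0251
V̂(x̄_st) = 72.9593
SE(x̄_st) = √72.9593 = 8.54162

x̄_st ≈ 504.770, SE ≈ 8.54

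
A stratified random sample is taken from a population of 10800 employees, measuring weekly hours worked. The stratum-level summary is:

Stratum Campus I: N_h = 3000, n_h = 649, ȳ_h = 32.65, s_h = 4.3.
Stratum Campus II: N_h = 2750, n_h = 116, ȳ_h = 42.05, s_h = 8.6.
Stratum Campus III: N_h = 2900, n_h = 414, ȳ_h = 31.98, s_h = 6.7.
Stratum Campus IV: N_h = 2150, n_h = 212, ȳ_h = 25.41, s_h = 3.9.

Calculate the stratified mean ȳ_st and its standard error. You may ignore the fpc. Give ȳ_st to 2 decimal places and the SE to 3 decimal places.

ȳ_st ≈ 33.42, SE ≈ 0.233

ȳ_st = Σ W_h ȳ_h = (3000·32.65 + 2750·42.05 + 2900·31.98 + 2150·25.41)/10800 = 33.42231
V̂(ȳ_st) = Σ W_h² s_h²/n_h, with W_h = N_h/N and N = 10800:
  stratum Campus I: (3000/10800)²·4.3²/649 = 0.0021983
  stratum Campus II: (2750/10800)²·8.6²/116 = 0.0413387
  stratum Campus III: (2900/10800)²·6.7²/414 = 0.00781804
  stratum Campus IV: (2150/10800)²·3.9²/212 = 0.0028433
V̂(ȳ_st) = 0.0541983
SE(ȳ_st) = √0.0541983 = 0.232805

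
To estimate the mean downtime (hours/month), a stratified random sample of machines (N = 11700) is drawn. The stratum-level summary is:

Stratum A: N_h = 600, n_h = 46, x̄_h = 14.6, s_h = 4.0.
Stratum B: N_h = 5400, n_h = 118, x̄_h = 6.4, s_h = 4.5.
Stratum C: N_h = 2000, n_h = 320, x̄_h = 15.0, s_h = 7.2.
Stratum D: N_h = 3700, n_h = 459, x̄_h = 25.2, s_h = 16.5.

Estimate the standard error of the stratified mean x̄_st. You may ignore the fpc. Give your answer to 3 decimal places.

SE(x̄_st) ≈ 0.319

V̂(x̄_st) = Σ W_h² s_h²/n_h, with W_h = N_h/N and N = 11700:
  stratum A: (600/11700)²·4.0²/46 = 0.00091473
  stratum B: (5400/11700)²·4.5²/118 = 0.036556
  stratum C: (2000/11700)²·7.2²/320 = 0.00473373
  stratum D: (3700/11700)²·16.5²/459 = 0.0593181
V̂(x̄_st) = 0.101523
SE(x̄_st) = √0.101523 = 0.318626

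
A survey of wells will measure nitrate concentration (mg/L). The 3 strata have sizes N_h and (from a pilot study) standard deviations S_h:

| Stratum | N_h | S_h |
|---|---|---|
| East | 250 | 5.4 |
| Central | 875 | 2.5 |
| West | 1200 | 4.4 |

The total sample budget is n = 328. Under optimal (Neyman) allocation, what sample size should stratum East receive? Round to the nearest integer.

Neyman allocation: n_h = n · N_h S_h / Σ N_i S_i, with n = 328.
  stratum East: N_h·S_h = 250·5.4 = 1350.00
  stratum Central: N_h·S_h = 875·2.5 = 2187.50
  stratum West: N_h·S_h = 1200·4.4 = 5280.00
Σ N_h S_h = 8817.50
n for stratum East = 328·1350.00/8817.50 = 50.218 → 50

50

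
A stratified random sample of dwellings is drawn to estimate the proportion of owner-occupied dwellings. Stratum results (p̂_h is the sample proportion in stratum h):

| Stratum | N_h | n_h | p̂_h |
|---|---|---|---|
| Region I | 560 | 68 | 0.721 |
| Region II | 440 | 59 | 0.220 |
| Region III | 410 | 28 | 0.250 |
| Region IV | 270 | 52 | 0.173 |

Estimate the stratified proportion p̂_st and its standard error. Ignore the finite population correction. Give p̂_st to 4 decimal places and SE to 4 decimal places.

p̂_st ≈ 0.3868, SE ≈ 0.0320

N = 1680; stratum weights W_h = N_h/N.
p̂_st = Σ W_h p̂_h = (560·0.721 + 440·0.220 + 410·0.250 + 270·0.173)/1680 = 0.38677
V̂(p̂_st) = Σ W_h² p̂_h(1−p̂_h)/(n_h−1):
  stratum Region I: (560/1680)²·0.721·0.279/67 = 0.000333597
  stratum Region II: (440/1680)²·0.220·0.780/58 = 0.000202944
  stratum Region III: (410/1680)²·0.250·0.750/27 = 0.000413606
  stratum Region IV: (270/1680)²·0.173·0.827/51 = 7.24587e-05
V̂(p̂_st) = 0.00102261; SE = √V̂ = 0.0319782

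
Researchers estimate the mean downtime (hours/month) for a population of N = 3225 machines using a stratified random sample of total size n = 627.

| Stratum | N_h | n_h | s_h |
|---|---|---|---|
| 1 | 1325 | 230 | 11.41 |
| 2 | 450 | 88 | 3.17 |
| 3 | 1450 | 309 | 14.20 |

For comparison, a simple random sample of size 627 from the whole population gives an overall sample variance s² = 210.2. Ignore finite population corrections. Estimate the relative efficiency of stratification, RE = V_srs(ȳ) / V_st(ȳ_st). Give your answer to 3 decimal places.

V̂(ȳ_st) = Σ W_h² s_h²/n_h, with W_h = N_h/N and N = 3225:
  stratum 1: (1325/3225)²·11.41²/230 = 0.0955467
  stratum 2: (450/3225)²·3.17²/88 = 0.00222332
  stratum 3: (1450/3225)²·14.20²/309 = 0.131915
V_st = 0.229685
V_srs = s²/n = 210.2/627 = 0.335247
Relative efficiency = V_srs / V_st = 0.335247/0.229685 = 1.4596

RE ≈ 1.460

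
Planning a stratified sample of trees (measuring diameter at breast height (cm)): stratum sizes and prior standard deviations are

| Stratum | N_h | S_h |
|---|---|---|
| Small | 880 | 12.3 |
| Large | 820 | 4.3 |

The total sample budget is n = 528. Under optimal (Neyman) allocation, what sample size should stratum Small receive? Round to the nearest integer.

398

Neyman allocation: n_h = n · N_h S_h / Σ N_i S_i, with n = 528.
  stratum Small: N_h·S_h = 880·12.3 = 10824.00
  stratum Large: N_h·S_h = 820·4.3 = 3526.00
Σ N_h S_h = 14350.00
n for stratum Small = 528·10824.00/14350.00 = 398.263 → 398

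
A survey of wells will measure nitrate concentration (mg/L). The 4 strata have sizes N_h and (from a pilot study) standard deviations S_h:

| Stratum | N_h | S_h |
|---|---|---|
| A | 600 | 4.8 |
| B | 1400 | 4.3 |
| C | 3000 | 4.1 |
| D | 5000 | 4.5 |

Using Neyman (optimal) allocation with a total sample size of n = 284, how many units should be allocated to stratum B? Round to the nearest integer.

Neyman allocation: n_h = n · N_h S_h / Σ N_i S_i, with n = 284.
  stratum A: N_h·S_h = 600·4.8 = 2880.00
  stratum B: N_h·S_h = 1400·4.3 = 6020.00
  stratum C: N_h·S_h = 3000·4.1 = 12300.00
  stratum D: N_h·S_h = 5000·4.5 = 22500.00
Σ N_h S_h = 43700.00
n for stratum B = 284·6020.00/43700.00 = 39.123 → 39

39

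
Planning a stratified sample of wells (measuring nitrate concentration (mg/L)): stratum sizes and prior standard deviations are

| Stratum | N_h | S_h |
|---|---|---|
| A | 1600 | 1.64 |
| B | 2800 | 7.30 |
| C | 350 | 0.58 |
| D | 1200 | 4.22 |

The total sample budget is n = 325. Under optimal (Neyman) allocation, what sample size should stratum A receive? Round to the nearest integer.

Neyman allocation: n_h = n · N_h S_h / Σ N_i S_i, with n = 325.
  stratum A: N_h·S_h = 1600·1.64 = 2624.00
  stratum B: N_h·S_h = 2800·7.30 = 20440.00
  stratum C: N_h·S_h = 350·0.58 = 203.00
  stratum D: N_h·S_h = 1200·4.22 = 5064.00
Σ N_h S_h = 28331.00
n for stratum A = 325·2624.00/28331.00 = 30.101 → 30

30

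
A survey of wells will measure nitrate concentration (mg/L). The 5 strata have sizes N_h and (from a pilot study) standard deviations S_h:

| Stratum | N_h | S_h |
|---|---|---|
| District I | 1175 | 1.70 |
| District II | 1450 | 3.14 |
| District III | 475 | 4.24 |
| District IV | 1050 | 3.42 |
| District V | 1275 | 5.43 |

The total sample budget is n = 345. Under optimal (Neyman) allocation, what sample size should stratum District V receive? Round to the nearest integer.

Neyman allocation: n_h = n · N_h S_h / Σ N_i S_i, with n = 345.
  stratum District I: N_h·S_h = 1175·1.70 = 1997.50
  stratum District II: N_h·S_h = 1450·3.14 = 4553.00
  stratum District III: N_h·S_h = 475·4.24 = 2014.00
  stratum District IV: N_h·S_h = 1050·3.42 = 3591.00
  stratum District V: N_h·S_h = 1275·5.43 = 6923.25
Σ N_h S_h = 19078.75
n for stratum District V = 345·6923.25/19078.75 = 125.193 → 125

125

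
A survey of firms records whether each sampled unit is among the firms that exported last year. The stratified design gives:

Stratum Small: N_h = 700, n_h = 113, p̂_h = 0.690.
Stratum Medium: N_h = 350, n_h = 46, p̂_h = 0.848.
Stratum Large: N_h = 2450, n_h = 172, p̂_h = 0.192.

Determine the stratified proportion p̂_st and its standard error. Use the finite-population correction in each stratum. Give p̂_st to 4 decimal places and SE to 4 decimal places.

N = 3500; stratum weights W_h = N_h/N.
p̂_st = Σ W_h p̂_h = (700·0.690 + 350·0.848 + 2450·0.192)/3500 = 0.35720
V̂(p̂_st) = Σ W_h² (1 − n_h/N_h) p̂_h(1−p̂_h)/(n_h−1):
  stratum Small: (700/3500)²·(1 − 113/700)·0.690·0.310/112 = 6.40609e-05
  stratum Medium: (350/3500)²·(1 − 46/350)·0.848·0.152/45 = 2.4879e-05
  stratum Large: (2450/3500)²·(1 − 172/2450)·0.192·0.808/171 = 0.000413333
V̂(p̂_st) = 0.000502273; SE = √V̂ = 0.0224114

p̂_st ≈ 0.3572, SE ≈ 0.0224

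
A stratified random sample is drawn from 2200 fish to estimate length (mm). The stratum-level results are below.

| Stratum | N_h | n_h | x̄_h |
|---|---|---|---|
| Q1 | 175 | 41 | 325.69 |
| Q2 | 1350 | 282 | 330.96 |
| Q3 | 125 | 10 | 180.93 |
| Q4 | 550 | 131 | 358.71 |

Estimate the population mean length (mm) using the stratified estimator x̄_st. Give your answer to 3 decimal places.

x̄_st ≈ 328.954

N = Σ N_h = 2200. Stratum weights W_h = N_h/N.
x̄_st = (175·325.69 + 1350·330.96 + 125·180.93 + 550·358.71) / 2200 = 328.95386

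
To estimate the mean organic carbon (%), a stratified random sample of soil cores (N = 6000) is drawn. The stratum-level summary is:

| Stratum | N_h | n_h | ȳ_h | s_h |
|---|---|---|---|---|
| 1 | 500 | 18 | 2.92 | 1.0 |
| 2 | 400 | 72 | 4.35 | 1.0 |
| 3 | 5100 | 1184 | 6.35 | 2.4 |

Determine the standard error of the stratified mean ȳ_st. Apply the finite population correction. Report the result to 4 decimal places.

V̂(ȳ_st) = Σ W_h² (1 − n_h/N_h) s_h²/n_h, with W_h = N_h/N and N = 6000:
  stratum 1: (500/6000)²·(1 − 18/500)·1.0²/18 = 0.000371914
  stratum 2: (400/6000)²·(1 − 72/400)·1.0²/72 = 5.06173e-05
  stratum 3: (5100/6000)²·(1 − 1184/5100)·2.4²/1184 = 0.00269886
V̂(ȳ_st) = 0.0031214
SE(ȳ_st) = √0.0031214 = 0.0558695

SE(ȳ_st) ≈ 0.0559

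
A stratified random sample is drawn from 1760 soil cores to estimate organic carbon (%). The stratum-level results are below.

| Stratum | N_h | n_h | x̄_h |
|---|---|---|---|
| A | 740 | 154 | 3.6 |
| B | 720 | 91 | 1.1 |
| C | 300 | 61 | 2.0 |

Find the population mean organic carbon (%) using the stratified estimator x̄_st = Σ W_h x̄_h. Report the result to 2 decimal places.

x̄_st ≈ 2.30

N = Σ N_h = 1760. Stratum weights W_h = N_h/N.
x̄_st = (740·3.6 + 720·1.1 + 300·2.0) / 1760 = 2.3045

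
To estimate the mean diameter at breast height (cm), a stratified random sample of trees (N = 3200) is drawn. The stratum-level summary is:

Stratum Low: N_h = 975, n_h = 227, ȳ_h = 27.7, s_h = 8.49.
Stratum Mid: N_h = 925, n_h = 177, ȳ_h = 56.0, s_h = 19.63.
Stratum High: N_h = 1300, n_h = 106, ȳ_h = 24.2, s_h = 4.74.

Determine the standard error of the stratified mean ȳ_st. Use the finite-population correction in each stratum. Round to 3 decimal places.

SE(ȳ_st) ≈ 0.449

V̂(ȳ_st) = Σ W_h² (1 − n_h/N_h) s_h²/n_h, with W_h = N_h/N and N = 3200:
  stratum Low: (975/3200)²·(1 − 227/975)·8.49²/227 = 0.022615
  stratum Mid: (925/3200)²·(1 − 177/925)·19.63²/177 = 0.147099
  stratum High: (1300/3200)²·(1 − 106/1300)·4.74²/106 = 0.0321291
V̂(ȳ_st) = 0.201843
SE(ȳ_st) = √0.201843 = 0.44927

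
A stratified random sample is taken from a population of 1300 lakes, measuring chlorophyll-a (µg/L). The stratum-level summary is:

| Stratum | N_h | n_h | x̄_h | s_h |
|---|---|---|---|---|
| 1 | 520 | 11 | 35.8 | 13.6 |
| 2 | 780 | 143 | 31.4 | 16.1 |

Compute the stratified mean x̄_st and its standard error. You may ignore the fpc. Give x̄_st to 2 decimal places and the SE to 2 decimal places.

x̄_st = Σ W_h x̄_h = (520·35.8 + 780·31.4)/1300 = 33.16000
V̂(x̄_st) = Σ W_h² s_h²/n_h, with W_h = N_h/N and N = 1300:
  stratum 1: (520/1300)²·13.6²/11 = 2.69033
  stratum 2: (780/1300)²·16.1²/143 = 0.652557
V̂(x̄_st) = 3.34288
SE(x̄_st) = √3.34288 = 1.82836

x̄_st ≈ 33.16, SE ≈ 1.83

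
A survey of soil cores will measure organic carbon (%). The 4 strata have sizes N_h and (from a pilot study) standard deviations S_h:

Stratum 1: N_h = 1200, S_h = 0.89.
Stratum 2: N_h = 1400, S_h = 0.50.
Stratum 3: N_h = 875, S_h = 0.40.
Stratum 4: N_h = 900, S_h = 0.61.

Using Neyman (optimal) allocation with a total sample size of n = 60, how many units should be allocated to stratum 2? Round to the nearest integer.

Neyman allocation: n_h = n · N_h S_h / Σ N_i S_i, with n = 60.
  stratum 1: N_h·S_h = 1200·0.89 = 1068.00
  stratum 2: N_h·S_h = 1400·0.50 = 700.00
  stratum 3: N_h·S_h = 875·0.40 = 350.00
  stratum 4: N_h·S_h = 900·0.61 = 549.00
Σ N_h S_h = 2667.00
n for stratum 2 = 60·700.00/2667.00 = 15.748 → 16

16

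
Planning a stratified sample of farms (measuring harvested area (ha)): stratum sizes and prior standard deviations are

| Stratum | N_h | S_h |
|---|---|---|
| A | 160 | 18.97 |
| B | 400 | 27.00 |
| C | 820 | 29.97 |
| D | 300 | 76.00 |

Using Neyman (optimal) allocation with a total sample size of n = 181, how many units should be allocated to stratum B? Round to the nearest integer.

32

Neyman allocation: n_h = n · N_h S_h / Σ N_i S_i, with n = 181.
  stratum A: N_h·S_h = 160·18.97 = 3035.20
  stratum B: N_h·S_h = 400·27.00 = 10800.00
  stratum C: N_h·S_h = 820·29.97 = 24575.40
  stratum D: N_h·S_h = 300·76.00 = 22800.00
Σ N_h S_h = 61210.60
n for stratum B = 181·10800.00/61210.60 = 31.936 → 32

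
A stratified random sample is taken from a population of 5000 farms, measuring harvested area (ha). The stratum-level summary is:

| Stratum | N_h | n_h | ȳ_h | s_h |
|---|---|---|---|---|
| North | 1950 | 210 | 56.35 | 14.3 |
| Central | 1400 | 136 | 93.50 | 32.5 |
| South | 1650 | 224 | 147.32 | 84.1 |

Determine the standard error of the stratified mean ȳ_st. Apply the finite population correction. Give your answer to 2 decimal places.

SE(ȳ_st) ≈ 1.91

V̂(ȳ_st) = Σ W_h² (1 − n_h/N_h) s_h²/n_h, with W_h = N_h/N and N = 5000:
  stratum North: (1950/5000)²·(1 − 210/1950)·14.3²/210 = 0.132159
  stratum Central: (1400/5000)²·(1 − 136/1400)·32.5²/136 = 0.549747
  stratum South: (1650/5000)²·(1 − 224/1650)·84.1²/224 = 2.97172
V̂(ȳ_st) = 3.65362
SE(ȳ_st) = √3.65362 = 1.91145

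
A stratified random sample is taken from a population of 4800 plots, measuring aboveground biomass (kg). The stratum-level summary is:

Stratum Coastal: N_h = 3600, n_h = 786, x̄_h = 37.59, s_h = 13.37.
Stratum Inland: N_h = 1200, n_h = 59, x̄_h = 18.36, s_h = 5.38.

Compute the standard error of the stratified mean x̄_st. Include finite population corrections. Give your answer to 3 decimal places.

SE(x̄_st) ≈ 0.359

V̂(x̄_st) = Σ W_h² (1 − n_h/N_h) s_h²/n_h, with W_h = N_h/N and N = 4800:
  stratum Coastal: (3600/4800)²·(1 − 786/3600)·13.37²/786 = 0.0999964
  stratum Inland: (1200/4800)²·(1 − 59/1200)·5.38²/59 = 0.0291539
V̂(x̄_st) = 0.12915
SE(x̄_st) = √0.12915 = 0.359375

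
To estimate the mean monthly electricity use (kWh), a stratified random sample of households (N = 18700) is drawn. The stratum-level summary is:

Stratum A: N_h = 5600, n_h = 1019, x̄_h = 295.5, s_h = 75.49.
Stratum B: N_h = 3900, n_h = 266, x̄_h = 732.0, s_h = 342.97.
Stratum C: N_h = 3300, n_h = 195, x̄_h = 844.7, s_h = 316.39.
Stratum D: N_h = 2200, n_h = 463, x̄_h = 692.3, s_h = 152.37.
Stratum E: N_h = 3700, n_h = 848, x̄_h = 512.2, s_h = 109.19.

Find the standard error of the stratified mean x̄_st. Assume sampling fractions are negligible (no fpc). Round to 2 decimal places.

V̂(x̄_st) = Σ W_h² s_h²/n_h, with W_h = N_h/N and N = 18700:
  stratum A: (5600/18700)²·75.49²/1019 = 0.501531
  stratum B: (3900/18700)²·342.97²/266 = 19.2343
  stratum C: (3300/18700)²·316.39²/195 = 15.9866
  stratum D: (2200/18700)²·152.37²/463 = 0.694033
  stratum E: (3700/18700)²·109.19²/848 = 0.550415
V̂(x̄_st) = 36.9669
SE(x̄_st) = √36.9669 = 6.08004

SE(x̄_st) ≈ 6.08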